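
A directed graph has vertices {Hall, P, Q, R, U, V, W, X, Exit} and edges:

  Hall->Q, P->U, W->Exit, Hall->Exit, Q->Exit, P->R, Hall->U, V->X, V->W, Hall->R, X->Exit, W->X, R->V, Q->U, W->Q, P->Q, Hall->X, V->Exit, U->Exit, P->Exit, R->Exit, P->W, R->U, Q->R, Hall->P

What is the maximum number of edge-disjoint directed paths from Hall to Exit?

6

Assign every edge capacity 1; by Menger, the answer equals the max flow.
Path Hall→Exit (+1); total 1.
Path Hall→P→Exit (+1); total 2.
Path Hall→Q→Exit (+1); total 3.
Path Hall→R→Exit (+1); total 4.
Path Hall→U→Exit (+1); total 5.
Path Hall→X→Exit (+1); total 6.
No residual Hall→Exit path; max flow = 6.
Certifying cut of size 6: {Hall→Exit, Hall→P, Hall→Q, Hall→R, Hall→U, Hall→X}.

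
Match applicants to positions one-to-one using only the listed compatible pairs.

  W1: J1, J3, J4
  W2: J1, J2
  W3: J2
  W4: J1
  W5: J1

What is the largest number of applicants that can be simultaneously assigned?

Unit-capacity flow: source→left, listed edges, right→sink; max matching = max flow.
Augmenting path W1→J1 (+1); matched 1.
Augmenting path W2→J2 (+1); matched 2.
Augmenting path W4→J1→W1→J3 (+1); matched 3.
No augmenting path remains; maximum matching = 3.
König certificate: {W1, J1, J2} is a vertex cover of size 3 (every listed pair touches it), so no matching can be larger.

3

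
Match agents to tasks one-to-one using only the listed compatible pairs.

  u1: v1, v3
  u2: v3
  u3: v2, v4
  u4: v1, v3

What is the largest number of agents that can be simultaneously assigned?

Unit-capacity flow: source→left, listed edges, right→sink; max matching = max flow.
Augmenting path u1→v1 (+1); matched 1.
Augmenting path u2→v3 (+1); matched 2.
Augmenting path u3→v2 (+1); matched 3.
No augmenting path remains; maximum matching = 3.
König certificate: {u3, v1, v3} is a vertex cover of size 3 (every listed pair touches it), so no matching can be larger.

3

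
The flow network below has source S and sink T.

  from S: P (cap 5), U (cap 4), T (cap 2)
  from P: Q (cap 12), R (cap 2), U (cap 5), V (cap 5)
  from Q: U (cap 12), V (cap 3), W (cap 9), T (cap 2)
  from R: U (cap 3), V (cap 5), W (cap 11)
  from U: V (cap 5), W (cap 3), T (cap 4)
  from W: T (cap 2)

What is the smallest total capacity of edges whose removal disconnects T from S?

10

Augment S→T: bottleneck 2, flow now 2.
Augment S→U→T: bottleneck 4, flow now 6.
Augment S→P→Q→T: bottleneck 2, flow now 8.
Augment S→P→Q→W→T: bottleneck 2, flow now 10.
No augmenting path remains; maximum flow = 10.
By max-flow min-cut, the minimum cut capacity equals the max flow.
In the residual graph, reachable from S: {S, P, Q, R, U, V, W}.
Min-cut edges: S→T (2), Q→T (2), U→T (4), W→T (2); capacity 2 + 2 + 4 + 2 = 10.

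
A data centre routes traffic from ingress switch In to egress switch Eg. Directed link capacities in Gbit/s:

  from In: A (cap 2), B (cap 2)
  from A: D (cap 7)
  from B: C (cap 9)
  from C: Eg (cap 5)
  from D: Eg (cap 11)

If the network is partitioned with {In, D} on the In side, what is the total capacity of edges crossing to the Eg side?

15

Edges leaving {In, D}: In→A (2), In→B (2), D→Eg (11).
Cut capacity = 2 + 2 + 11 = 15.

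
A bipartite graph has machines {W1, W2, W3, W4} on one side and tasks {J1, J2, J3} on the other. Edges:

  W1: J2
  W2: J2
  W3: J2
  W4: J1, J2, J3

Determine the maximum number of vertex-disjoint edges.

Unit-capacity flow: source→left, listed edges, right→sink; max matching = max flow.
Augmenting path W1→J2 (+1); matched 1.
Augmenting path W4→J1 (+1); matched 2.
No augmenting path remains; maximum matching = 2.
König certificate: {W4, J2} is a vertex cover of size 2 (every listed pair touches it), so no matching can be larger.

2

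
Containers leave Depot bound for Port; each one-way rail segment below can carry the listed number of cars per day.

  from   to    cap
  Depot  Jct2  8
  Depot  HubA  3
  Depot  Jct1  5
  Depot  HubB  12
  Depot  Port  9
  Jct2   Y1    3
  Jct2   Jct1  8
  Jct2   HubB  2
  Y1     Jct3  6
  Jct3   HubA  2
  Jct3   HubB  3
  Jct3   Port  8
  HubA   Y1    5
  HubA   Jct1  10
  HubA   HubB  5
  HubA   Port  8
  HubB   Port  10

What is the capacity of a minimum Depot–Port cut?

Augment Depot→Port: bottleneck 9, flow now 9.
Augment Depot→HubA→Port: bottleneck 3, flow now 12.
Augment Depot→HubB→Port: bottleneck 10, flow now 22.
Augment Depot→Jct2→Y1→Jct3→Port: bottleneck 3, flow now 25.
No augmenting path remains; maximum flow = 25.
By max-flow min-cut, the minimum cut capacity equals the max flow.
In the residual graph, reachable from Depot: {Depot, Jct2, Jct1, HubB}.
Min-cut edges: Depot→HubA (3), Depot→Port (9), Jct2→Y1 (3), HubB→Port (10); capacity 3 + 9 + 3 + 10 = 25.

25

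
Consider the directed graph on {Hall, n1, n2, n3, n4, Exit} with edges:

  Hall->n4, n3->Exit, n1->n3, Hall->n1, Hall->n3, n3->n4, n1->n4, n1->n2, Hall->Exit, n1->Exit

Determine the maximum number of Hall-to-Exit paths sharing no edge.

3

Assign every edge capacity 1; by Menger, the answer equals the max flow.
Path Hall→Exit (+1); total 1.
Path Hall→n1→Exit (+1); total 2.
Path Hall→n3→Exit (+1); total 3.
No residual Hall→Exit path; max flow = 3.
Certifying cut of size 3: {Hall→Exit, Hall→n1, Hall→n3}.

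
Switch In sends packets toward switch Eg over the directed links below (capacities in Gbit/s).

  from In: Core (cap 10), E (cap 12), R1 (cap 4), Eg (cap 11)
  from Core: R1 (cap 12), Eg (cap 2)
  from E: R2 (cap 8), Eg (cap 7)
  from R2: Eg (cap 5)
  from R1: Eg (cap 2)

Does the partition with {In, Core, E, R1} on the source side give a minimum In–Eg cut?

No — its capacity is 30, but the minimum cut has capacity 27.

Given cut capacity: 11 + 2 + 8 + 7 + 2 = 30.
Augment In→Eg: bottleneck 11, flow now 11.
Augment In→Core→Eg: bottleneck 2, flow now 13.
Augment In→E→Eg: bottleneck 7, flow now 20.
Augment In→R1→Eg: bottleneck 2, flow now 22.
Augment In→E→R2→Eg: bottleneck 5, flow now 27.
No augmenting path remains; maximum flow = 27.
In the residual graph, reachable from In: {In, Core, R1}.
Min-cut edges: In→E (12), In→Eg (11), Core→Eg (2), R1→Eg (2); capacity 12 + 11 + 2 + 2 = 27.
Cut capacity 30 exceeds the max flow 27, so it is not minimum.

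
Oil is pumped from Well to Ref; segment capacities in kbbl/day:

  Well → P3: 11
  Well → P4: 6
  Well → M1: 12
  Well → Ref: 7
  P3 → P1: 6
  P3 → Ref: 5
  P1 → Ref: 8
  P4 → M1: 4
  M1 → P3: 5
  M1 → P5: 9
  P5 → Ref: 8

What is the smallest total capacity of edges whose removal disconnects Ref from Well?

Augment Well→Ref: bottleneck 7, flow now 7.
Augment Well→P3→Ref: bottleneck 5, flow now 12.
Augment Well→P3→P1→Ref: bottleneck 6, flow now 18.
Augment Well→M1→P5→Ref: bottleneck 8, flow now 26.
No augmenting path remains; maximum flow = 26.
By max-flow min-cut, the minimum cut capacity equals the max flow.
In the residual graph, reachable from Well: {Well, P3, P4, M1, P5}.
Min-cut edges: Well→Ref (7), P3→P1 (6), P3→Ref (5), P5→Ref (8); capacity 7 + 6 + 5 + 8 = 26.

26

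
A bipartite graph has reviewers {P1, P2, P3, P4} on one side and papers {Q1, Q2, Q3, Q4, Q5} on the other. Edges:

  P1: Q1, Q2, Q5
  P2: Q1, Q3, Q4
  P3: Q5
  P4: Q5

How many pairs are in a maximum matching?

3

Unit-capacity flow: source→left, listed edges, right→sink; max matching = max flow.
Augmenting path P1→Q1 (+1); matched 1.
Augmenting path P2→Q3 (+1); matched 2.
Augmenting path P3→Q5 (+1); matched 3.
No augmenting path remains; maximum matching = 3.
König certificate: {P1, P2, Q5} is a vertex cover of size 3 (every listed pair touches it), so no matching can be larger.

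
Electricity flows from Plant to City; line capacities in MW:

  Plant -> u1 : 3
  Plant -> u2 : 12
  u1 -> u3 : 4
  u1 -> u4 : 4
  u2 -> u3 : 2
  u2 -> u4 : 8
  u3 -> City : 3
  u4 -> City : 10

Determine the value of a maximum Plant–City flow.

13

Augment Plant→u1→u3→City: bottleneck 3, flow now 3.
Augment Plant→u2→u4→City: bottleneck 8, flow now 11.
Augment Plant→u2→u3→u1→u4→City: bottleneck 2, flow now 13. (uses reverse residual edge)
No augmenting path remains; maximum flow = 13.
In the residual graph, reachable from Plant: {Plant, u2}.
Min-cut edges: Plant→u1 (3), u2→u3 (2), u2→u4 (8); capacity 3 + 2 + 8 = 13.
This cut is saturated, so no flow can exceed 13.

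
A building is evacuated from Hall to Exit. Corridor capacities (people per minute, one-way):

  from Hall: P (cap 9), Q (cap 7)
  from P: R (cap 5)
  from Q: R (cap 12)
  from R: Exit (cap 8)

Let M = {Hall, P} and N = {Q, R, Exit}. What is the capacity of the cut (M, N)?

Edges leaving {Hall, P}: Hall→Q (7), P→R (5).
Cut capacity = 7 + 5 = 12.

12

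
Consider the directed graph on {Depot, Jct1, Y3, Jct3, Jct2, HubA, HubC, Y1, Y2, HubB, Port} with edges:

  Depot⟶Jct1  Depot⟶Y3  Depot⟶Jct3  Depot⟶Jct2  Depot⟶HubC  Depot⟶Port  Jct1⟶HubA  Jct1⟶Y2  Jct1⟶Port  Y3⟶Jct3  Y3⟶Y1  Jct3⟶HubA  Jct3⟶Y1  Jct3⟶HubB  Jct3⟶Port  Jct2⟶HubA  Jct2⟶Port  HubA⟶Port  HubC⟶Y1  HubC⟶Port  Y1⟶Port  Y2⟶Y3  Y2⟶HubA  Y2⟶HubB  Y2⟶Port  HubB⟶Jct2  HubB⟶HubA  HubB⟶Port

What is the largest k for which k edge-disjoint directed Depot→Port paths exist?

6

Assign every edge capacity 1; by Menger, the answer equals the max flow.
Path Depot→Port (+1); total 1.
Path Depot→Jct1→Port (+1); total 2.
Path Depot→Jct3→Port (+1); total 3.
Path Depot→Jct2→Port (+1); total 4.
Path Depot→HubC→Port (+1); total 5.
Path Depot→Y3→Y1→Port (+1); total 6.
No residual Depot→Port path; max flow = 6.
Certifying cut of size 6: {Depot→HubC, Depot→Jct1, Depot→Jct2, Depot→Jct3, Depot→Port, Depot→Y3}.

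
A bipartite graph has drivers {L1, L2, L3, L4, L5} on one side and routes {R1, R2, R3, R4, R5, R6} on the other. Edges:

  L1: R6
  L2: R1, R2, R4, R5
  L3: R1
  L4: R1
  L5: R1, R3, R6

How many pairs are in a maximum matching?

Unit-capacity flow: source→left, listed edges, right→sink; max matching = max flow.
Augmenting path L1→R6 (+1); matched 1.
Augmenting path L2→R1 (+1); matched 2.
Augmenting path L5→R3 (+1); matched 3.
Augmenting path L3→R1→L2→R2 (+1); matched 4.
No augmenting path remains; maximum matching = 4.
König certificate: {L1, L2, L5, R1} is a vertex cover of size 4 (every listed pair touches it), so no matching can be larger.

4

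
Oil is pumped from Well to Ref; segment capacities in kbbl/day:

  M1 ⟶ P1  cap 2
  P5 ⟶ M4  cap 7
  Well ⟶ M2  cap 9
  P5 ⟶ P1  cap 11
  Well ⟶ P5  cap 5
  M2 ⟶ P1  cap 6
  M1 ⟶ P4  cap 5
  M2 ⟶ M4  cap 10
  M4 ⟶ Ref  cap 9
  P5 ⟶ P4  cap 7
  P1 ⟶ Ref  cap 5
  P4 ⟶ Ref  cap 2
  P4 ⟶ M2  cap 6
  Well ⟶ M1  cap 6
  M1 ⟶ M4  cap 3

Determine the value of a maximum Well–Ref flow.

Augment Well→M2→M4→Ref: bottleneck 9, flow now 9.
Augment Well→M1→P1→Ref: bottleneck 2, flow now 11.
Augment Well→M1→P4→Ref: bottleneck 2, flow now 13.
Augment Well→P5→P1→Ref: bottleneck 3, flow now 16.
No augmenting path remains; maximum flow = 16.
In the residual graph, reachable from Well: {Well, M2, M1, P5, M4, P1, P4}.
Min-cut edges: M4→Ref (9), P1→Ref (5), P4→Ref (2); capacity 9 + 5 + 2 = 16.
This cut is saturated, so no flow can exceed 16.

16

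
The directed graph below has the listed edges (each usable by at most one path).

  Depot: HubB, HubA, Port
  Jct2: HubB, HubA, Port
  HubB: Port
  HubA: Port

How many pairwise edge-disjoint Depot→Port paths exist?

3

Assign every edge capacity 1; by Menger, the answer equals the max flow.
Path Depot→Port (+1); total 1.
Path Depot→HubB→Port (+1); total 2.
Path Depot→HubA→Port (+1); total 3.
No residual Depot→Port path; max flow = 3.
Certifying cut of size 3: {Depot→HubA, Depot→HubB, Depot→Port}.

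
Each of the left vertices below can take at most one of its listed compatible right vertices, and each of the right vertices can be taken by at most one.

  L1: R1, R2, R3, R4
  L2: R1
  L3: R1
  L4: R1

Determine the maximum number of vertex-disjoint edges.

Unit-capacity flow: source→left, listed edges, right→sink; max matching = max flow.
Augmenting path L1→R1 (+1); matched 1.
Augmenting path L2→R1→L1→R2 (+1); matched 2.
No augmenting path remains; maximum matching = 2.
König certificate: {L1, R1} is a vertex cover of size 2 (every listed pair touches it), so no matching can be larger.

2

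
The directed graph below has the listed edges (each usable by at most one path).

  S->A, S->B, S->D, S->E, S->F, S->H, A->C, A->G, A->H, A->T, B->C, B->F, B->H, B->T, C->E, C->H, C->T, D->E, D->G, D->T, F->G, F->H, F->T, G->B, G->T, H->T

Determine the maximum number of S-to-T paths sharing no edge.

Assign every edge capacity 1; by Menger, the answer equals the max flow.
Path S→A→T (+1); total 1.
Path S→B→T (+1); total 2.
Path S→D→T (+1); total 3.
Path S→F→T (+1); total 4.
Path S→H→T (+1); total 5.
No residual S→T path; max flow = 5.
Certifying cut of size 5: {S→A, S→B, S→D, S→F, S→H}.

5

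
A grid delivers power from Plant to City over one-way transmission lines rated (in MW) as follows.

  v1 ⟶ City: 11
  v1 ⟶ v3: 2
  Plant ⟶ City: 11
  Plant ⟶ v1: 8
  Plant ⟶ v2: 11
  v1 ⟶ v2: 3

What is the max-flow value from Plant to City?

Augment Plant→City: bottleneck 11, flow now 11.
Augment Plant→v1→City: bottleneck 8, flow now 19.
No augmenting path remains; maximum flow = 19.
In the residual graph, reachable from Plant: {Plant, v2}.
Min-cut edges: Plant→v1 (8), Plant→City (11); capacity 8 + 11 = 19.
This cut is saturated, so no flow can exceed 19.

19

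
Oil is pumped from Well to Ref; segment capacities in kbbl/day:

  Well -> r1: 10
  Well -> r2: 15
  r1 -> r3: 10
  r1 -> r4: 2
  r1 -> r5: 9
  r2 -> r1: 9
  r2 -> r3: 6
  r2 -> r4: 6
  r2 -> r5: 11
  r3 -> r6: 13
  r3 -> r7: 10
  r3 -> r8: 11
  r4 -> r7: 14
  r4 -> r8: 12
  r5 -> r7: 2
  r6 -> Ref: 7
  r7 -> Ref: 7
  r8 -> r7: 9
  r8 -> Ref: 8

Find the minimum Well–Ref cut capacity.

Augment Well→r1→r3→r6→Ref: bottleneck 7, flow now 7.
Augment Well→r1→r3→r7→Ref: bottleneck 3, flow now 10.
Augment Well→r2→r3→r7→Ref: bottleneck 4, flow now 14.
Augment Well→r2→r3→r8→Ref: bottleneck 2, flow now 16.
Augment Well→r2→r4→r8→Ref: bottleneck 6, flow now 22.
No augmenting path remains; maximum flow = 22.
By max-flow min-cut, the minimum cut capacity equals the max flow.
In the residual graph, reachable from Well: {Well, r1, r2, r3, r4, r5, r6, r7, r8}.
Min-cut edges: r6→Ref (7), r7→Ref (7), r8→Ref (8); capacity 7 + 7 + 8 = 22.

22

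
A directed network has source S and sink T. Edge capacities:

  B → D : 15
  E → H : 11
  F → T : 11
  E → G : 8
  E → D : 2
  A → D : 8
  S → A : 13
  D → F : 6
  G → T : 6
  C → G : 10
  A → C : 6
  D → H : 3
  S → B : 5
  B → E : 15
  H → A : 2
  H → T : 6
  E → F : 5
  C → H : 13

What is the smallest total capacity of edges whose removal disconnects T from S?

18

Augment S→A→C→G→T: bottleneck 6, flow now 6.
Augment S→A→D→F→T: bottleneck 6, flow now 12.
Augment S→A→D→H→T: bottleneck 1, flow now 13.
Augment S→B→D→H→T: bottleneck 2, flow now 15.
Augment S→B→E→F→T: bottleneck 3, flow now 18.
No augmenting path remains; maximum flow = 18.
By max-flow min-cut, the minimum cut capacity equals the max flow.
In the residual graph, reachable from S: {S}.
Min-cut edges: S→A (13), S→B (5); capacity 13 + 5 = 18.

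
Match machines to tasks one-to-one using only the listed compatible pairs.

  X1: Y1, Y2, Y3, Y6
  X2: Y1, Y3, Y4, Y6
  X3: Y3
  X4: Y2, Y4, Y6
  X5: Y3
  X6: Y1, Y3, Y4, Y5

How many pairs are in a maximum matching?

Unit-capacity flow: source→left, listed edges, right→sink; max matching = max flow.
Augmenting path X1→Y1 (+1); matched 1.
Augmenting path X2→Y3 (+1); matched 2.
Augmenting path X4→Y2 (+1); matched 3.
Augmenting path X6→Y4 (+1); matched 4.
Augmenting path X3→Y3→X2→Y6 (+1); matched 5.
No augmenting path remains; maximum matching = 5.
König certificate: {X1, X2, X4, X6, Y3} is a vertex cover of size 5 (every listed pair touches it), so no matching can be larger.

5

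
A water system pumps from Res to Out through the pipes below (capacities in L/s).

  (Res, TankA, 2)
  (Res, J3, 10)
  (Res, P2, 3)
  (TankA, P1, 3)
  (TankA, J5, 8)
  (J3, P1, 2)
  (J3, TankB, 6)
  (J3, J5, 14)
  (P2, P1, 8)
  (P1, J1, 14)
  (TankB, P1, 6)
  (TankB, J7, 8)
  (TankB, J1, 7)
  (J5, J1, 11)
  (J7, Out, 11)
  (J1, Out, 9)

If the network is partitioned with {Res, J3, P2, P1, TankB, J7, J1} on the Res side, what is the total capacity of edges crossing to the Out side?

Edges leaving {Res, J3, P2, P1, TankB, J7, J1}: Res→TankA (2), J3→J5 (14), J7→Out (11), J1→Out (9).
Cut capacity = 2 + 14 + 11 + 9 = 36.

36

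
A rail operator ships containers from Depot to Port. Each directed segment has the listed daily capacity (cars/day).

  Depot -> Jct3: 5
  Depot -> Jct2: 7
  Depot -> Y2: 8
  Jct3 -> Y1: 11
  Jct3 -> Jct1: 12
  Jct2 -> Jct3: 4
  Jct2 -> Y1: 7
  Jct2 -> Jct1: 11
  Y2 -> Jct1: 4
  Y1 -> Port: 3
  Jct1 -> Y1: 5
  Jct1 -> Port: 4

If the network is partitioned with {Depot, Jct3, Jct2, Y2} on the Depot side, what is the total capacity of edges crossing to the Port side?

45

Edges leaving {Depot, Jct3, Jct2, Y2}: Jct3→Y1 (11), Jct3→Jct1 (12), Jct2→Y1 (7), Jct2→Jct1 (11), Y2→Jct1 (4).
Cut capacity = 11 + 12 + 7 + 11 + 4 = 45.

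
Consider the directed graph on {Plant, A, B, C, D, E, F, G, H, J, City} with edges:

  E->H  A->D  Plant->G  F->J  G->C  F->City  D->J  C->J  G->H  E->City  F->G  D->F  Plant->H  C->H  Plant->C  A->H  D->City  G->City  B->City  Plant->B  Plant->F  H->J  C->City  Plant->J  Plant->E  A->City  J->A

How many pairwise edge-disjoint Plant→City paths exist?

6

Assign every edge capacity 1; by Menger, the answer equals the max flow.
Path Plant→B→City (+1); total 1.
Path Plant→C→City (+1); total 2.
Path Plant→E→City (+1); total 3.
Path Plant→F→City (+1); total 4.
Path Plant→G→City (+1); total 5.
Path Plant→J→A→City (+1); total 6.
No residual Plant→City path; max flow = 6.
Certifying cut of size 6: {J→A, Plant→B, Plant→C, Plant→E, Plant→F, Plant→G}.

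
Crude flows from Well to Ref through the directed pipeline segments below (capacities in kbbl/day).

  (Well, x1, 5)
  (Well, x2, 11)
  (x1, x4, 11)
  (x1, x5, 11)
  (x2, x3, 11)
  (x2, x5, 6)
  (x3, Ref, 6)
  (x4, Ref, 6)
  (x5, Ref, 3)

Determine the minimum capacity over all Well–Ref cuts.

Augment Well→x1→x4→Ref: bottleneck 5, flow now 5.
Augment Well→x2→x3→Ref: bottleneck 6, flow now 11.
Augment Well→x2→x5→Ref: bottleneck 3, flow now 14.
No augmenting path remains; maximum flow = 14.
By max-flow min-cut, the minimum cut capacity equals the max flow.
In the residual graph, reachable from Well: {Well, x2, x3, x5}.
Min-cut edges: Well→x1 (5), x3→Ref (6), x5→Ref (3); capacity 5 + 6 + 3 = 14.

14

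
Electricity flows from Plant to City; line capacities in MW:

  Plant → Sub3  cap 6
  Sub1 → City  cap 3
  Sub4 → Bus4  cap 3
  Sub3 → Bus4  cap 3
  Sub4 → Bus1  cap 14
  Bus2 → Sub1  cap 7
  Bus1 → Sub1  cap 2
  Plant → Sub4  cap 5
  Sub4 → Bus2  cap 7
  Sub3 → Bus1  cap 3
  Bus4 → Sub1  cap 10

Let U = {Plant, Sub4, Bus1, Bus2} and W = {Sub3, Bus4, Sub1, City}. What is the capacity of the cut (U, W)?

18

Edges leaving {Plant, Sub4, Bus1, Bus2}: Plant→Sub3 (6), Sub4→Bus4 (3), Bus1→Sub1 (2), Bus2→Sub1 (7).
Cut capacity = 6 + 3 + 2 + 7 = 18.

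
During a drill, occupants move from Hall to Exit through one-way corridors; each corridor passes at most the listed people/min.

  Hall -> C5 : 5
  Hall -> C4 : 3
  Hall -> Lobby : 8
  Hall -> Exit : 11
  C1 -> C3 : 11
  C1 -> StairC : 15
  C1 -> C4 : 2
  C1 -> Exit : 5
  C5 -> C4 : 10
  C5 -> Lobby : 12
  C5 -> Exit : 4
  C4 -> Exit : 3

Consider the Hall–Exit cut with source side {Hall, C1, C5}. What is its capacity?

Edges leaving {Hall, C1, C5}: Hall→C4 (3), Hall→Lobby (8), Hall→Exit (11), C1→C3 (11), C1→StairC (15), C1→C4 (2), C1→Exit (5), C5→C4 (10), C5→Lobby (12), C5→Exit (4).
Cut capacity = 3 + 8 + 11 + 11 + 15 + 2 + 5 + 10 + 12 + 4 = 81.

81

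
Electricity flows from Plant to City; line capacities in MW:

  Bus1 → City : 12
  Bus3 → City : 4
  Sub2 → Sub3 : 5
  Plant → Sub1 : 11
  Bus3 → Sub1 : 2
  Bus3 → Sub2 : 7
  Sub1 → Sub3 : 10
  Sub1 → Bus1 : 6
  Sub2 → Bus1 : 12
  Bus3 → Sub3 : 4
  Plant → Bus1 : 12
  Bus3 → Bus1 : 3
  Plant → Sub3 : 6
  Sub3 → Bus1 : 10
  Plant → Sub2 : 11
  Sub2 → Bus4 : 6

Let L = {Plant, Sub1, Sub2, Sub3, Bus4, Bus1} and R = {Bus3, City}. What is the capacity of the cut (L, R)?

Edges leaving {Plant, Sub1, Sub2, Sub3, Bus4, Bus1}: Bus1→City (12).
Cut capacity = 12 = 12.

12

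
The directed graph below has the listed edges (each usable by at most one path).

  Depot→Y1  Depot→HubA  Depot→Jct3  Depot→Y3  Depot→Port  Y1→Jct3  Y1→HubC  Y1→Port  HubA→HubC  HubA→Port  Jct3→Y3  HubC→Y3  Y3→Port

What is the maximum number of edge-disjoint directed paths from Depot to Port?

4

Assign every edge capacity 1; by Menger, the answer equals the max flow.
Path Depot→Port (+1); total 1.
Path Depot→Y1→Port (+1); total 2.
Path Depot→HubA→Port (+1); total 3.
Path Depot→Y3→Port (+1); total 4.
No residual Depot→Port path; max flow = 4.
Certifying cut of size 4: {Depot→HubA, Depot→Port, Depot→Y1, Y3→Port}.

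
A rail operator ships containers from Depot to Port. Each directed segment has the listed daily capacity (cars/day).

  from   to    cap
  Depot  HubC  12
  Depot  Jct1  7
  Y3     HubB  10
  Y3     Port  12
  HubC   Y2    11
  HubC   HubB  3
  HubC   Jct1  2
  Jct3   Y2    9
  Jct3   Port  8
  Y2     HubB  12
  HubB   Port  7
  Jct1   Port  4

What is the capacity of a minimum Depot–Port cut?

Augment Depot→Jct1→Port: bottleneck 4, flow now 4.
Augment Depot→HubC→HubB→Port: bottleneck 3, flow now 7.
Augment Depot→HubC→Y2→HubB→Port: bottleneck 4, flow now 11.
No augmenting path remains; maximum flow = 11.
By max-flow min-cut, the minimum cut capacity equals the max flow.
In the residual graph, reachable from Depot: {Depot, HubC, Y2, HubB, Jct1}.
Min-cut edges: HubB→Port (7), Jct1→Port (4); capacity 7 + 4 = 11.

11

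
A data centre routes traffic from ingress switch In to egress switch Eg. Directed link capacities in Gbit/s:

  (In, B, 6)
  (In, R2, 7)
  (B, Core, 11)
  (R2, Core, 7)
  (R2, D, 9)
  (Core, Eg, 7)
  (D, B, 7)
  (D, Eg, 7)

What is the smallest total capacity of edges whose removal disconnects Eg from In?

Augment In→B→Core→Eg: bottleneck 6, flow now 6.
Augment In→R2→Core→Eg: bottleneck 1, flow now 7.
Augment In→R2→D→Eg: bottleneck 6, flow now 13.
No augmenting path remains; maximum flow = 13.
By max-flow min-cut, the minimum cut capacity equals the max flow.
In the residual graph, reachable from In: {In}.
Min-cut edges: In→B (6), In→R2 (7); capacity 6 + 7 = 13.

13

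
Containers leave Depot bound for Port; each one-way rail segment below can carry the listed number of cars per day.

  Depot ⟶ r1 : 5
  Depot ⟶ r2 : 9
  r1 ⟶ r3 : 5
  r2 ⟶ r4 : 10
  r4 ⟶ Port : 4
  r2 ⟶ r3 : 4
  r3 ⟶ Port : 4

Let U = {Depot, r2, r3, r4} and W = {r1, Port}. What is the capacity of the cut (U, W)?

Edges leaving {Depot, r2, r3, r4}: Depot→r1 (5), r3→Port (4), r4→Port (4).
Cut capacity = 5 + 4 + 4 = 13.

13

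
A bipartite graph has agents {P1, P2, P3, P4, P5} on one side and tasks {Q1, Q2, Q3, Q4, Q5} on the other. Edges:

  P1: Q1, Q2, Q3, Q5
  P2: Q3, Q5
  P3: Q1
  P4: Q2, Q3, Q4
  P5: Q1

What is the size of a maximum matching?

4

Unit-capacity flow: source→left, listed edges, right→sink; max matching = max flow.
Augmenting path P1→Q1 (+1); matched 1.
Augmenting path P2→Q3 (+1); matched 2.
Augmenting path P4→Q2 (+1); matched 3.
Augmenting path P3→Q1→P1→Q5 (+1); matched 4.
No augmenting path remains; maximum matching = 4.
König certificate: {P1, P2, P4, Q1} is a vertex cover of size 4 (every listed pair touches it), so no matching can be larger.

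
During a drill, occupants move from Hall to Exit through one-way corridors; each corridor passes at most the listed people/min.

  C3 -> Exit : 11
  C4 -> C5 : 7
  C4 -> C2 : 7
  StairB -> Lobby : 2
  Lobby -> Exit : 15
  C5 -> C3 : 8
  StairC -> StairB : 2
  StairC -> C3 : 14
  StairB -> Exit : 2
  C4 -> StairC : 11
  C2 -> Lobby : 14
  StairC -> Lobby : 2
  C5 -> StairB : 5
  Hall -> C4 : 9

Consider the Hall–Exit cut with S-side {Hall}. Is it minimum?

Yes — it is a minimum cut (capacity 9).

Given cut capacity: 9 = 9.
Augment Hall→C4→C5→StairB→Exit: bottleneck 2, flow now 2.
Augment Hall→C4→C5→C3→Exit: bottleneck 5, flow now 7.
Augment Hall→C4→StairC→Lobby→Exit: bottleneck 2, flow now 9.
No augmenting path remains; maximum flow = 9.
Cut capacity 9 equals the max flow, so it is a minimum cut.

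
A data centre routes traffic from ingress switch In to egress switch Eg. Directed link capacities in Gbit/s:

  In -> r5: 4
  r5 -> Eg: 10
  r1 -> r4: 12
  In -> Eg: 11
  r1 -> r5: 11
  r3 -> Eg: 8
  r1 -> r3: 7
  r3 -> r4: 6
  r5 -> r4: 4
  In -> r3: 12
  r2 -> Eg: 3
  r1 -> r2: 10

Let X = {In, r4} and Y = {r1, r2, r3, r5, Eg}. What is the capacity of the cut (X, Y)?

27

Edges leaving {In, r4}: In→r3 (12), In→r5 (4), In→Eg (11).
Cut capacity = 12 + 4 + 11 = 27.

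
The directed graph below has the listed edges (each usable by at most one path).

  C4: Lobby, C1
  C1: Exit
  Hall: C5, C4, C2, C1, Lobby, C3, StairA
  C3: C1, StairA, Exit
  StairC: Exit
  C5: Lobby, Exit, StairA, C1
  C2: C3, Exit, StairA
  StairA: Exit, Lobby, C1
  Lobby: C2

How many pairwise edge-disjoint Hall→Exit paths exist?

Assign every edge capacity 1; by Menger, the answer equals the max flow.
Path Hall→C5→Exit (+1); total 1.
Path Hall→C2→Exit (+1); total 2.
Path Hall→C1→Exit (+1); total 3.
Path Hall→C3→Exit (+1); total 4.
Path Hall→StairA→Exit (+1); total 5.
No residual Hall→Exit path; max flow = 5.
Certifying cut of size 5: {C1→Exit, C2→Exit, C3→Exit, Hall→C5, StairA→Exit}.

5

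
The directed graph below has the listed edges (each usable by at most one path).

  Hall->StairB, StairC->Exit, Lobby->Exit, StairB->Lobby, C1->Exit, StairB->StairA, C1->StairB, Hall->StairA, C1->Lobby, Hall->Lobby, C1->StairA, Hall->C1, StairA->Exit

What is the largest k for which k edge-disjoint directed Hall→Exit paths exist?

Assign every edge capacity 1; by Menger, the answer equals the max flow.
Path Hall→C1→Exit (+1); total 1.
Path Hall→StairA→Exit (+1); total 2.
Path Hall→Lobby→Exit (+1); total 3.
No residual Hall→Exit path; max flow = 3.
Certifying cut of size 3: {Hall→C1, Lobby→Exit, StairA→Exit}.

3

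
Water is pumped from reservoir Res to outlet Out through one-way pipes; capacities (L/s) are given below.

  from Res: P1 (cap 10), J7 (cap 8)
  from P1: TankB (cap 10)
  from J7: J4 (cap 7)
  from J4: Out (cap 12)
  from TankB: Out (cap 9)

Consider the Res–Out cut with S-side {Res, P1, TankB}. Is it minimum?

No — its capacity is 17, but the minimum cut has capacity 16.

Given cut capacity: 8 + 9 = 17.
Augment Res→P1→TankB→Out: bottleneck 9, flow now 9.
Augment Res→J7→J4→Out: bottleneck 7, flow now 16.
No augmenting path remains; maximum flow = 16.
In the residual graph, reachable from Res: {Res, P1, J7, TankB}.
Min-cut edges: J7→J4 (7), TankB→Out (9); capacity 7 + 9 = 16.
Cut capacity 17 exceeds the max flow 16, so it is not minimum.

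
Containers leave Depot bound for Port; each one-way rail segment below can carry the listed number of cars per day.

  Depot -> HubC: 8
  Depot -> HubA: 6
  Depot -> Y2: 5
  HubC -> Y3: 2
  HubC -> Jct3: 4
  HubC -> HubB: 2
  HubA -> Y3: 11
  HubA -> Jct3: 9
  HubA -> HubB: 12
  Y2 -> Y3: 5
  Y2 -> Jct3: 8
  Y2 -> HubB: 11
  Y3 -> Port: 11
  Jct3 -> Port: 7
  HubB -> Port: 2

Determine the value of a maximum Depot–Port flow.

Augment Depot→HubC→Y3→Port: bottleneck 2, flow now 2.
Augment Depot→HubC→Jct3→Port: bottleneck 4, flow now 6.
Augment Depot→HubC→HubB→Port: bottleneck 2, flow now 8.
Augment Depot→HubA→Y3→Port: bottleneck 6, flow now 14.
Augment Depot→Y2→Y3→Port: bottleneck 3, flow now 17.
Augment Depot→Y2→Jct3→Port: bottleneck 2, flow now 19.
No augmenting path remains; maximum flow = 19.
In the residual graph, reachable from Depot: {Depot}.
Min-cut edges: Depot→HubC (8), Depot→HubA (6), Depot→Y2 (5); capacity 8 + 6 + 5 = 19.
This cut is saturated, so no flow can exceed 19.

19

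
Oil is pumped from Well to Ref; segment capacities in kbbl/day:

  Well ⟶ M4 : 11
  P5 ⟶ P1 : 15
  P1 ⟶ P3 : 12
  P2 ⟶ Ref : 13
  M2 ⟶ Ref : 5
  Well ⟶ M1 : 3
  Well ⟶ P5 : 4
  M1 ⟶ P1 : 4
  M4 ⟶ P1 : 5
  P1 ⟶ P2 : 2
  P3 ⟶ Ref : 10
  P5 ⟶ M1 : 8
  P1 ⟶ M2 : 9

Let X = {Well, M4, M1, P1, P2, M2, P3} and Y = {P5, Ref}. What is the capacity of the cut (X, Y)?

Edges leaving {Well, M4, M1, P1, P2, M2, P3}: Well→P5 (4), P2→Ref (13), M2→Ref (5), P3→Ref (10).
Cut capacity = 4 + 13 + 5 + 10 = 32.

32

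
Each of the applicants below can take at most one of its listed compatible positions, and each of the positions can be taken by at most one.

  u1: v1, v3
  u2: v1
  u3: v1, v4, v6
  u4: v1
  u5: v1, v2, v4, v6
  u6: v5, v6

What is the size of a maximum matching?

Unit-capacity flow: source→left, listed edges, right→sink; max matching = max flow.
Augmenting path u1→v1 (+1); matched 1.
Augmenting path u3→v4 (+1); matched 2.
Augmenting path u5→v2 (+1); matched 3.
Augmenting path u6→v5 (+1); matched 4.
Augmenting path u2→v1→u1→v3 (+1); matched 5.
No augmenting path remains; maximum matching = 5.
König certificate: {u1, u3, u5, u6, v1} is a vertex cover of size 5 (every listed pair touches it), so no matching can be larger.

5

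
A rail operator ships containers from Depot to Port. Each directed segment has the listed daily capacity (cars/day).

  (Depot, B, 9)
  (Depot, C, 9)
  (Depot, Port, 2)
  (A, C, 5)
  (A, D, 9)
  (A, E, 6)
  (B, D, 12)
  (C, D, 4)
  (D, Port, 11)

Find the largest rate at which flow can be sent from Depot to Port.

Augment Depot→Port: bottleneck 2, flow now 2.
Augment Depot→B→D→Port: bottleneck 9, flow now 11.
Augment Depot→C→D→Port: bottleneck 2, flow now 13.
No augmenting path remains; maximum flow = 13.
In the residual graph, reachable from Depot: {Depot, B, C, D}.
Min-cut edges: Depot→Port (2), D→Port (11); capacity 2 + 11 = 13.
This cut is saturated, so no flow can exceed 13.

13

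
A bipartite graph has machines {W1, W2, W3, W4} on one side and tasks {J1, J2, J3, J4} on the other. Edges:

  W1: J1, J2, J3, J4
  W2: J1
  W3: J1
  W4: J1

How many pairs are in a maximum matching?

Unit-capacity flow: source→left, listed edges, right→sink; max matching = max flow.
Augmenting path W1→J1 (+1); matched 1.
Augmenting path W2→J1→W1→J2 (+1); matched 2.
No augmenting path remains; maximum matching = 2.
König certificate: {W1, J1} is a vertex cover of size 2 (every listed pair touches it), so no matching can be larger.

2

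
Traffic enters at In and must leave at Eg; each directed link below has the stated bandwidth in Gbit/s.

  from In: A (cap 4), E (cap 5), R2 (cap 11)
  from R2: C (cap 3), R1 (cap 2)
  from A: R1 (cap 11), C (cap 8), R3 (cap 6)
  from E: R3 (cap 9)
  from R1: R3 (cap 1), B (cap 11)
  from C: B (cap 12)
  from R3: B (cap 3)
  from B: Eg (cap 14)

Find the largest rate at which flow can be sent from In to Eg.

Augment In→R2→R1→B→Eg: bottleneck 2, flow now 2.
Augment In→R2→C→B→Eg: bottleneck 3, flow now 5.
Augment In→A→R1→B→Eg: bottleneck 4, flow now 9.
Augment In→E→R3→B→Eg: bottleneck 3, flow now 12.
No augmenting path remains; maximum flow = 12.
In the residual graph, reachable from In: {In, R2, E, R3}.
Min-cut edges: In→A (4), R2→R1 (2), R2→C (3), R3→B (3); capacity 4 + 2 + 3 + 3 = 12.
This cut is saturated, so no flow can exceed 12.

12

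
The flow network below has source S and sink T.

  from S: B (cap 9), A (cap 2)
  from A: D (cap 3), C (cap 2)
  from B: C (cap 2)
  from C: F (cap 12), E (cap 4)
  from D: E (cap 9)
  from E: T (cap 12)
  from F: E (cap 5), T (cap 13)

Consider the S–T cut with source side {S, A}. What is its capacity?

Edges leaving {S, A}: S→B (9), A→C (2), A→D (3).
Cut capacity = 9 + 2 + 3 = 14.

14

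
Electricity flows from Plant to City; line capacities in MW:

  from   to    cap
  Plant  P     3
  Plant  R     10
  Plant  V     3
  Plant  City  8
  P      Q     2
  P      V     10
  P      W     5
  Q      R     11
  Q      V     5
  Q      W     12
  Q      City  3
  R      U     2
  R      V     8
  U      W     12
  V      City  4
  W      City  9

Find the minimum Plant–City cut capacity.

Augment Plant→City: bottleneck 8, flow now 8.
Augment Plant→V→City: bottleneck 3, flow now 11.
Augment Plant→P→Q→City: bottleneck 2, flow now 13.
Augment Plant→P→V→City: bottleneck 1, flow now 14.
Augment Plant→R→U→W→City: bottleneck 2, flow now 16.
Augment Plant→R→V→P→W→City: bottleneck 1, flow now 17. (uses reverse residual edge)
No augmenting path remains; maximum flow = 17.
By max-flow min-cut, the minimum cut capacity equals the max flow.
In the residual graph, reachable from Plant: {Plant, R, V}.
Min-cut edges: Plant→P (3), Plant→City (8), R→U (2), V→City (4); capacity 3 + 8 + 2 + 4 = 17.

17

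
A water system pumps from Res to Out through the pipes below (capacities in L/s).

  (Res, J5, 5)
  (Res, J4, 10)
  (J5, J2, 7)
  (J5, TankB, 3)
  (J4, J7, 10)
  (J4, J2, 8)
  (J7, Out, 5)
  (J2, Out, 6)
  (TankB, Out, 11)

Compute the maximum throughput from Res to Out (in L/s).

14

Augment Res→J5→J2→Out: bottleneck 5, flow now 5.
Augment Res→J4→J7→Out: bottleneck 5, flow now 10.
Augment Res→J4→J2→Out: bottleneck 1, flow now 11.
Augment Res→J4→J2→J5→TankB→Out: bottleneck 3, flow now 14. (uses reverse residual edge)
No augmenting path remains; maximum flow = 14.
In the residual graph, reachable from Res: {Res, J5, J4, J7, J2}.
Min-cut edges: J5→TankB (3), J7→Out (5), J2→Out (6); capacity 3 + 5 + 6 = 14.
This cut is saturated, so no flow can exceed 14.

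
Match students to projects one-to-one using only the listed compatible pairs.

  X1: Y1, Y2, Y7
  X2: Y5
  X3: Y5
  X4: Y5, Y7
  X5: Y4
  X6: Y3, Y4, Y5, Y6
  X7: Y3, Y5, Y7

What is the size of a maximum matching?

6

Unit-capacity flow: source→left, listed edges, right→sink; max matching = max flow.
Augmenting path X1→Y1 (+1); matched 1.
Augmenting path X2→Y5 (+1); matched 2.
Augmenting path X4→Y7 (+1); matched 3.
Augmenting path X5→Y4 (+1); matched 4.
Augmenting path X6→Y3 (+1); matched 5.
Augmenting path X7→Y3→X6→Y6 (+1); matched 6.
No augmenting path remains; maximum matching = 6.
König certificate: {X1, X4, X5, X6, X7, Y5} is a vertex cover of size 6 (every listed pair touches it), so no matching can be larger.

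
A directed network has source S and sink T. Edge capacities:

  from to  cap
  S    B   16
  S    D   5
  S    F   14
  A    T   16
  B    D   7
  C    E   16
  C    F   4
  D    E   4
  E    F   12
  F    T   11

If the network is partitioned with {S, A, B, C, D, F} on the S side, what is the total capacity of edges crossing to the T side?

47

Edges leaving {S, A, B, C, D, F}: A→T (16), C→E (16), D→E (4), F→T (11).
Cut capacity = 16 + 16 + 4 + 11 = 47.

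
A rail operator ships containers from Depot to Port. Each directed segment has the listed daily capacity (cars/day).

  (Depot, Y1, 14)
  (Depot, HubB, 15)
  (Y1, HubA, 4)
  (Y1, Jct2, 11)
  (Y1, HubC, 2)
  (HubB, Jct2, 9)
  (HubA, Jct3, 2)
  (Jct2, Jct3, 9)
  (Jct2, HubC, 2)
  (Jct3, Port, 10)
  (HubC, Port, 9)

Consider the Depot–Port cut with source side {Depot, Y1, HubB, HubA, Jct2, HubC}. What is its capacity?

20

Edges leaving {Depot, Y1, HubB, HubA, Jct2, HubC}: HubA→Jct3 (2), Jct2→Jct3 (9), HubC→Port (9).
Cut capacity = 2 + 9 + 9 = 20.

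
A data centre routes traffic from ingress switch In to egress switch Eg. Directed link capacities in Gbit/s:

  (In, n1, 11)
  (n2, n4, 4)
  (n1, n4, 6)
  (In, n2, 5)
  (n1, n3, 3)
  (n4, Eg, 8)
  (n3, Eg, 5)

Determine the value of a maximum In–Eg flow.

Augment In→n1→n3→Eg: bottleneck 3, flow now 3.
Augment In→n1→n4→Eg: bottleneck 6, flow now 9.
Augment In→n2→n4→Eg: bottleneck 2, flow now 11.
No augmenting path remains; maximum flow = 11.
In the residual graph, reachable from In: {In, n1, n2, n4}.
Min-cut edges: n1→n3 (3), n4→Eg (8); capacity 3 + 8 = 11.
This cut is saturated, so no flow can exceed 11.

11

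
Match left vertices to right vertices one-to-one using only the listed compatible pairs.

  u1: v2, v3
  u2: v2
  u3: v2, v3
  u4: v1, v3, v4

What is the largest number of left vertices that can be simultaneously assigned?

3

Unit-capacity flow: source→left, listed edges, right→sink; max matching = max flow.
Augmenting path u1→v2 (+1); matched 1.
Augmenting path u3→v3 (+1); matched 2.
Augmenting path u4→v1 (+1); matched 3.
No augmenting path remains; maximum matching = 3.
König certificate: {u4, v2, v3} is a vertex cover of size 3 (every listed pair touches it), so no matching can be larger.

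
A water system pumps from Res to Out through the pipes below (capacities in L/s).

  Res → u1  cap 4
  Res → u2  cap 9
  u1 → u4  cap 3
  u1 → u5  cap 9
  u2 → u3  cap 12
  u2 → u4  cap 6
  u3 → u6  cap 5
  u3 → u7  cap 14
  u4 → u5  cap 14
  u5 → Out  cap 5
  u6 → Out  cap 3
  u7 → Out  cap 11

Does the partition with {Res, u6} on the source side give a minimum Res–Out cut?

No — its capacity is 16, but the minimum cut has capacity 13.

Given cut capacity: 4 + 9 + 3 = 16.
Augment Res→u1→u5→Out: bottleneck 4, flow now 4.
Augment Res→u2→u3→u6→Out: bottleneck 3, flow now 7.
Augment Res→u2→u3→u7→Out: bottleneck 6, flow now 13.
No augmenting path remains; maximum flow = 13.
In the residual graph, reachable from Res: {Res}.
Min-cut edges: Res→u1 (4), Res→u2 (9); capacity 4 + 9 = 13.
Cut capacity 16 exceeds the max flow 13, so it is not minimum.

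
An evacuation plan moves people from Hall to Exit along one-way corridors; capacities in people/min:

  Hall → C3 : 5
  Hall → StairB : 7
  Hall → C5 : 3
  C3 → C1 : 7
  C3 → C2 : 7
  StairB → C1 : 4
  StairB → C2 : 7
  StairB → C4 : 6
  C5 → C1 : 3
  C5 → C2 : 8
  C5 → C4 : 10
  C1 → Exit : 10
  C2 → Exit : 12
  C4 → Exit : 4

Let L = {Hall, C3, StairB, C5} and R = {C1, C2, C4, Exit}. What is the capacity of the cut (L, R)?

Edges leaving {Hall, C3, StairB, C5}: C3→C1 (7), C3→C2 (7), StairB→C1 (4), StairB→C2 (7), StairB→C4 (6), C5→C1 (3), C5→C2 (8), C5→C4 (10).
Cut capacity = 7 + 7 + 4 + 7 + 6 + 3 + 8 + 10 = 52.

52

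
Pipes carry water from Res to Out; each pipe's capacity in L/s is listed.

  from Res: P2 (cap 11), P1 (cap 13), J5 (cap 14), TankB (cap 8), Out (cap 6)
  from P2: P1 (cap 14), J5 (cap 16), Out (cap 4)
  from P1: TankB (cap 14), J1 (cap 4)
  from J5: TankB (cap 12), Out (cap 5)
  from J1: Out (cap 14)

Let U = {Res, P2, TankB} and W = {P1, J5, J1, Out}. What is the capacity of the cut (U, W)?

67

Edges leaving {Res, P2, TankB}: Res→P1 (13), Res→J5 (14), Res→Out (6), P2→P1 (14), P2→J5 (16), P2→Out (4).
Cut capacity = 13 + 14 + 6 + 14 + 16 + 4 = 67.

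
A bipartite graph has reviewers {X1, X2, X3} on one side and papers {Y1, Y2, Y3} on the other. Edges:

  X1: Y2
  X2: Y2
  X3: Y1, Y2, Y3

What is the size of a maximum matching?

Unit-capacity flow: source→left, listed edges, right→sink; max matching = max flow.
Augmenting path X1→Y2 (+1); matched 1.
Augmenting path X3→Y1 (+1); matched 2.
No augmenting path remains; maximum matching = 2.
König certificate: {X3, Y2} is a vertex cover of size 2 (every listed pair touches it), so no matching can be larger.

2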